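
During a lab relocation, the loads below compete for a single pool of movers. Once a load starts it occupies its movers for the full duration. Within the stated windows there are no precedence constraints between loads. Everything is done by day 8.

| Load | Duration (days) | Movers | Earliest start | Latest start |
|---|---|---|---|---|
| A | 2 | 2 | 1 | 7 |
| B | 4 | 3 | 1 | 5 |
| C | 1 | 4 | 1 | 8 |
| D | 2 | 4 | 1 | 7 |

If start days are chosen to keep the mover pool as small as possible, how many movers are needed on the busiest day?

Early-start (A@1, B@1, C@1, D@1) gives peak 13: d1:13  d2:9  d3:3  d4:3  d5:0  d6:0  d7:0  d8:0.
Shift C→5, D→6.
Schedule A@1, B@1, C@5, D@6: d1:5  d2:5  d3:3  d4:3  d5:4  d6:4  d7:4  d8:0 — peak 5.

5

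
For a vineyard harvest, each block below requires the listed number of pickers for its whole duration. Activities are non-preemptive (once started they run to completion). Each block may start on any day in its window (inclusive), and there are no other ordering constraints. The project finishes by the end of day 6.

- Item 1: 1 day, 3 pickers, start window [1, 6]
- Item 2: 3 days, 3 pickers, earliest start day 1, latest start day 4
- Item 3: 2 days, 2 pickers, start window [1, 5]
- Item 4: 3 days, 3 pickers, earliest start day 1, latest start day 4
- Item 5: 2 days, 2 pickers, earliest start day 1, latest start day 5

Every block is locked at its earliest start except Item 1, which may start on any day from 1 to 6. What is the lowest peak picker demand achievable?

10

Item 1@1: d1:13  d2:10  d3:6  d4:0  d5:0  d6:0 → peak 13
Item 1@2: d1:10  d2:13  d3:6  d4:0  d5:0  d6:0 → peak 13
Item 1@3: d1:10  d2:10  d3:9  d4:0  d5:0  d6:0 → peak 10
Item 1@4: d1:10  d2:10  d3:6  d4:3  d5:0  d6:0 → peak 10
Item 1@5: d1:10  d2:10  d3:6  d4:0  d5:3  d6:0 → peak 10
Item 1@6: d1:10  d2:10  d3:6  d4:0  d5:0  d6:3 → peak 10
Best is Item 1@3, peak 10.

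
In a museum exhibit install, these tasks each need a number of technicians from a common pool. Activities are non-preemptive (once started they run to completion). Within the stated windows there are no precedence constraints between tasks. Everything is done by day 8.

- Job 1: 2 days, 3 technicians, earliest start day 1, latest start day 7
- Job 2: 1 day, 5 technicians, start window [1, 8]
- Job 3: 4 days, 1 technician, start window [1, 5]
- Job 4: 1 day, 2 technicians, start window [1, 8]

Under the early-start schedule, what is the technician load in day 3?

At early start, day 3 has: Job 3.
Demand: 1 = 1.

1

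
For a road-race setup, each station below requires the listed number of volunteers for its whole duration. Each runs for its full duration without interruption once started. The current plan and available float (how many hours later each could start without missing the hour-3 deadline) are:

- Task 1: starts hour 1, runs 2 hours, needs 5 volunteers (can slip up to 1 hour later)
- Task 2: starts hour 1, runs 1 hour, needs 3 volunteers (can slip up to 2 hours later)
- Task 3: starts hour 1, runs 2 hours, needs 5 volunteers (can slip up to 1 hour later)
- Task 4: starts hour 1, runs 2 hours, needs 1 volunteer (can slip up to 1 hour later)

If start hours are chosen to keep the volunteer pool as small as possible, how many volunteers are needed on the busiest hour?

11

Early-start (Task 1@1, Task 2@1, Task 3@1, Task 4@1) gives peak 14: h1:14  h2:11  h3:0.
Shift Task 3→2.
Schedule Task 1@1, Task 2@1, Task 3@2, Task 4@1: h1:9  h2:11  h3:5 — peak 11.
No arrangement of the 24 feasible schedules does better.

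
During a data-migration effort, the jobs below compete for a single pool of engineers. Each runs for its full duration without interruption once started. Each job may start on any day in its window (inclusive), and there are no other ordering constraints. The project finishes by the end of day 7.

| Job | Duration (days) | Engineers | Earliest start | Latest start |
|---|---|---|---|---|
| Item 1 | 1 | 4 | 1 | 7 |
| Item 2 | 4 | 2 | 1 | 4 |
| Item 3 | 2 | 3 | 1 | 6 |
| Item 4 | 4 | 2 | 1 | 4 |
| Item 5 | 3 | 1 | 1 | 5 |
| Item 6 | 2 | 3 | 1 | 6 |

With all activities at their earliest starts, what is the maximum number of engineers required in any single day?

15

Early-start schedule: Item 1@1, Item 2@1, Item 3@1, Item 4@1, Item 5@1, Item 6@1.
Load per day: day 1: 15, day 2: 11, day 3: 5, day 4: 4, day 5: 0, day 6: 0, day 7: 0.
Peak is 15.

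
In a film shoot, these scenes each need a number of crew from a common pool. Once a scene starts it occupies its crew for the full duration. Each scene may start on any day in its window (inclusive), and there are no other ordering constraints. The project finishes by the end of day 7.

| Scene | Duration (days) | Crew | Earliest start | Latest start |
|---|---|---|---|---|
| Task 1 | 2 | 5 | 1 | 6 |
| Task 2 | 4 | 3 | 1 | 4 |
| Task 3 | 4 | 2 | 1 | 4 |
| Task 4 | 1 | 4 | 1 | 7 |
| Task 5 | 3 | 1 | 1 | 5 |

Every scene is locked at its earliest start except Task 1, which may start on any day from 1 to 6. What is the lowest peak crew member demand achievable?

10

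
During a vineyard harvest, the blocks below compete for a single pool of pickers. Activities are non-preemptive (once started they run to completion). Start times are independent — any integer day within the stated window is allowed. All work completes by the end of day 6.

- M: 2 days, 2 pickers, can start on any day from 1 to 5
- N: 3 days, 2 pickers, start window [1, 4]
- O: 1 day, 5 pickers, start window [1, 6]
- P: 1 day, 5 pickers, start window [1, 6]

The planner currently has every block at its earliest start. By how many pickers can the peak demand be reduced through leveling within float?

Early-start peak: d1:14  d2:4  d3:2  d4:0  d5:0  d6:0 ⇒ 14.
Leveled (M@1, N@1, O@4, P@5): d1:4  d2:4  d3:2  d4:5  d5:5  d6:0 ⇒ 5.
Reduction 14 − 5 = 9.

9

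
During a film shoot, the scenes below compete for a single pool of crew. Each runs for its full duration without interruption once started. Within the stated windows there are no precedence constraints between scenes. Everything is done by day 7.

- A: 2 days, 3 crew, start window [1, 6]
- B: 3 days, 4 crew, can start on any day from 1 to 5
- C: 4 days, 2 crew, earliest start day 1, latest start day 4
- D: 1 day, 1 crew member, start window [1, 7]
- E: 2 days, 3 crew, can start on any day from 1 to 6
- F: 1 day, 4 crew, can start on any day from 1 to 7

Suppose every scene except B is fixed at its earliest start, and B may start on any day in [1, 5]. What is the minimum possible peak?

B@1: d1:17  d2:12  d3:6  d4:2  d5:0  d6:0  d7:0 → peak 17
B@2: d1:13  d2:12  d3:6  d4:6  d5:0  d6:0  d7:0 → peak 13
B@3: d1:13  d2:8  d3:6  d4:6  d5:4  d6:0  d7:0 → peak 13
B@4: d1:13  d2:8  d3:2  d4:6  d5:4  d6:4  d7:0 → peak 13
B@5: d1:13  d2:8  d3:2  d4:2  d5:4  d6:4  d7:4 → peak 13
Best is B@2, peak 13.

13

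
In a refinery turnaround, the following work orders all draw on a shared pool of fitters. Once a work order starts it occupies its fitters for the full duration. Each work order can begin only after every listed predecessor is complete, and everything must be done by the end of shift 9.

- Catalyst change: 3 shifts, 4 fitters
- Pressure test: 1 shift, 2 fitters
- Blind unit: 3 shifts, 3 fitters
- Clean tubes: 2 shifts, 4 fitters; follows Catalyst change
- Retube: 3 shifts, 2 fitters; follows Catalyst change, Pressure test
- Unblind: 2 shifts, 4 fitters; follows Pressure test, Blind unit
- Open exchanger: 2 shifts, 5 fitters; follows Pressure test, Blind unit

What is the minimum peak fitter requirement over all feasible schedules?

Early-start (Catalyst change@1, Pressure test@1, Blind unit@1, Clean tubes@4, Retube@4, Unblind@4, Open exchanger@4) gives peak 15: s1:9  s2:7  s3:7  s4:15  s5:15  s6:2  s7:0  s8:0  s9:0.
Shift Blind unit→2, Retube→5, Unblind→6, Open exchanger→8.
Schedule Catalyst change@1, Pressure test@1, Blind unit@2, Clean tubes@4, Retube@5, Unblind@6, Open exchanger@8: s1:6  s2:7  s3:7  s4:7  s5:6  s6:6  s7:6  s8:5  s9:5 — peak 7.
Total fitter-shifts = 55 over 9 shifts ⇒ peak ≥ ⌈55/9⌉ = 7, so 7 is optimal.

7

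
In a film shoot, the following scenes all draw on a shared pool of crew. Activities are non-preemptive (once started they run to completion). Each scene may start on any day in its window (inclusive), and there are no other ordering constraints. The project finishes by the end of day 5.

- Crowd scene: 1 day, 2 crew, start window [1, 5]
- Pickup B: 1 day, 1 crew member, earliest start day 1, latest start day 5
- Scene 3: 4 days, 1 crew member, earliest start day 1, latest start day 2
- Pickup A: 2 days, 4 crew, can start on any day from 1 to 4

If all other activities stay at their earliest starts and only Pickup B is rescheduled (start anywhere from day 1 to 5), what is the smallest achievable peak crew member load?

Pickup B@1: d1:8  d2:5  d3:1  d4:1  d5:0 → peak 8
Pickup B@2: d1:7  d2:6  d3:1  d4:1  d5:0 → peak 7
Pickup B@3: d1:7  d2:5  d3:2  d4:1  d5:0 → peak 7
Pickup B@4: d1:7  d2:5  d3:1  d4:2  d5:0 → peak 7
Pickup B@5: d1:7  d2:5  d3:1  d4:1  d5:1 → peak 7
Best is Pickup B@2, peak 7.

7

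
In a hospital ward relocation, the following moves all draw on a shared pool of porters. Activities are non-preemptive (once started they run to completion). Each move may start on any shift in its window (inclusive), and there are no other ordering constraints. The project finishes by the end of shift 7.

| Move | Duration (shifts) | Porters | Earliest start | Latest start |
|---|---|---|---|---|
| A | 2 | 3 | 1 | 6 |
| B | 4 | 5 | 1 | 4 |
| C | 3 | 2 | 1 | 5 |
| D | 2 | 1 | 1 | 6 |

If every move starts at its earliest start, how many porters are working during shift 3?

7

At early start, shift 3 has: B, C.
Demand: 5 + 2 = 7.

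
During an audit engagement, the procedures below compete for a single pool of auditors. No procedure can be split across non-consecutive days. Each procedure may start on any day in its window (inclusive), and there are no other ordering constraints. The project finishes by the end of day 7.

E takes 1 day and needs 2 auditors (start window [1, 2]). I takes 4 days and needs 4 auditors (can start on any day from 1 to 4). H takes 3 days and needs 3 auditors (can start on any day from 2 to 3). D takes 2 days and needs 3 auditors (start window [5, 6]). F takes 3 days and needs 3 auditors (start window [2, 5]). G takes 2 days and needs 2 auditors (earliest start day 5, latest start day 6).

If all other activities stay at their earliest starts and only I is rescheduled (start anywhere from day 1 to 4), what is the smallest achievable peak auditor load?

I@1: d1:6  d2:10  d3:10  d4:10  d5:5  d6:5  d7:0 → peak 10
I@2: d1:2  d2:10  d3:10  d4:10  d5:9  d6:5  d7:0 → peak 10
I@3: d1:2  d2:6  d3:10  d4:10  d5:9  d6:9  d7:0 → peak 10
I@4: d1:2  d2:6  d3:6  d4:10  d5:9  d6:9  d7:4 → peak 10
Best is I@1, peak 10.

10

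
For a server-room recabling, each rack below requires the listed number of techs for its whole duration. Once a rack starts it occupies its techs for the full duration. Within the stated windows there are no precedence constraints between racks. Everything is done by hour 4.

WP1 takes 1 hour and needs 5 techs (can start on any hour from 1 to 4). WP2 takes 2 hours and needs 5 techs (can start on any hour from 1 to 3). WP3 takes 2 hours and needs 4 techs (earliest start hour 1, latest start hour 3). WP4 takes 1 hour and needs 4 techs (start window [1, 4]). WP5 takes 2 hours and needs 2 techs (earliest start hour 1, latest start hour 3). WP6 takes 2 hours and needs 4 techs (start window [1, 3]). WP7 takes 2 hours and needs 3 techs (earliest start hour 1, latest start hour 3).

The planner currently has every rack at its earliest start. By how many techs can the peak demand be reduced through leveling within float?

Early-start peak: h1:27  h2:18  h3:0  h4:0 ⇒ 27.
Leveled (WP1@1, WP2@1, WP3@2, WP4@4, WP5@1, WP6@3, WP7@3): h1:12  h2:11  h3:11  h4:11 ⇒ 12.
Reduction 27 − 12 = 15.

15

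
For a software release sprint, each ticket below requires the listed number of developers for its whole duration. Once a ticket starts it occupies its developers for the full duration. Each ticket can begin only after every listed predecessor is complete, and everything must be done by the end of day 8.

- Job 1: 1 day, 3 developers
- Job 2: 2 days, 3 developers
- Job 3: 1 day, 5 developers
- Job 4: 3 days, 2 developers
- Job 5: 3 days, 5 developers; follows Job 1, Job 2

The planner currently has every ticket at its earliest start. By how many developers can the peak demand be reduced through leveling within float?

8

Early-start peak: d1:13  d2:5  d3:7  d4:5  d5:5  d6:0  d7:0  d8:0 ⇒ 13.
Leveled (Job 1@1, Job 2@2, Job 3@4, Job 4@1, Job 5@5): d1:5  d2:5  d3:5  d4:5  d5:5  d6:5  d7:5  d8:0 ⇒ 5.
Reduction 13 − 5 = 8.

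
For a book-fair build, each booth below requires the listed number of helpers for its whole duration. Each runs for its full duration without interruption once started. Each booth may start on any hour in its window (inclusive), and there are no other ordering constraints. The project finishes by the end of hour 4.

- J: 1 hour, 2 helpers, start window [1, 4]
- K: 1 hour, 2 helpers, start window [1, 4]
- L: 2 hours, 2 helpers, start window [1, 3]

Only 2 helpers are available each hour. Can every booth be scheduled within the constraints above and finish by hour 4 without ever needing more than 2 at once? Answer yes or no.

yes

Schedule J@1, K@2, L@3: h1:2  h2:2  h3:2  h4:2 — peak 2 ≤ 2.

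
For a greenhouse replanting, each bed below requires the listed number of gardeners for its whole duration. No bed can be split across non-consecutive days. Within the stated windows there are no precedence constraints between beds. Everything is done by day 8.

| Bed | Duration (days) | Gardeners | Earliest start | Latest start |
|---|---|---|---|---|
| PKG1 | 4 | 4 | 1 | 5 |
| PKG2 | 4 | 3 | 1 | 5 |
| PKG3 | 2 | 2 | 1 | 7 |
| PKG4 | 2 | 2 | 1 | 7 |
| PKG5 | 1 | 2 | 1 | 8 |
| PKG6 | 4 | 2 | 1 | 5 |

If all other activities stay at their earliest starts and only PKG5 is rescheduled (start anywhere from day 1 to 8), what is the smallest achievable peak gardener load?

13

PKG5@1: d1:15  d2:13  d3:9  d4:9  d5:0  d6:0  d7:0  d8:0 → peak 15
PKG5@2: d1:13  d2:15  d3:9  d4:9  d5:0  d6:0  d7:0  d8:0 → peak 15
PKG5@3: d1:13  d2:13  d3:11  d4:9  d5:0  d6:0  d7:0  d8:0 → peak 13
PKG5@4: d1:13  d2:13  d3:9  d4:11  d5:0  d6:0  d7:0  d8:0 → peak 13
PKG5@5: d1:13  d2:13  d3:9  d4:9  d5:2  d6:0  d7:0  d8:0 → peak 13
PKG5@6: d1:13  d2:13  d3:9  d4:9  d5:0  d6:2  d7:0  d8:0 → peak 13
PKG5@7: d1:13  d2:13  d3:9  d4:9  d5:0  d6:0  d7:2  d8:0 → peak 13
PKG5@8: d1:13  d2:13  d3:9  d4:9  d5:0  d6:0  d7:0  d8:2 → peak 13
Best is PKG5@3, peak 13.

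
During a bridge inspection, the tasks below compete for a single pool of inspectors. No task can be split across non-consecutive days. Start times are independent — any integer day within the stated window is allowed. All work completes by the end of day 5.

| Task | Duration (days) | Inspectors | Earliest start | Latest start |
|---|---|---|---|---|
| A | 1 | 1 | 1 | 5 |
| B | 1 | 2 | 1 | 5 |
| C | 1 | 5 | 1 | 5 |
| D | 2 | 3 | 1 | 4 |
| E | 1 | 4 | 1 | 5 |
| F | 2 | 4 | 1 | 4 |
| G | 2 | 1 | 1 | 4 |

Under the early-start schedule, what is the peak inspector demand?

20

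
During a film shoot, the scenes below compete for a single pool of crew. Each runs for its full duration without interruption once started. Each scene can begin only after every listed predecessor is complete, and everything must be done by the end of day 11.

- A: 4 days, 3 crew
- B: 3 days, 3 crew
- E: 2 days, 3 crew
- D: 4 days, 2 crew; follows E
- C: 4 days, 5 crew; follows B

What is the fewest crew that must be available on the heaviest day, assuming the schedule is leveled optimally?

6

Early-start (A@1, B@1, E@1, D@3, C@4) gives peak 10: d1:9  d2:9  d3:8  d4:10  d5:7  d6:7  d7:5  d8:0  d9:0  d10:0  d11:0.
Shift B→5, C→8.
Schedule A@1, B@5, E@1, D@3, C@8: d1:6  d2:6  d3:5  d4:5  d5:5  d6:5  d7:3  d8:5  d9:5  d10:5  d11:5 — peak 6.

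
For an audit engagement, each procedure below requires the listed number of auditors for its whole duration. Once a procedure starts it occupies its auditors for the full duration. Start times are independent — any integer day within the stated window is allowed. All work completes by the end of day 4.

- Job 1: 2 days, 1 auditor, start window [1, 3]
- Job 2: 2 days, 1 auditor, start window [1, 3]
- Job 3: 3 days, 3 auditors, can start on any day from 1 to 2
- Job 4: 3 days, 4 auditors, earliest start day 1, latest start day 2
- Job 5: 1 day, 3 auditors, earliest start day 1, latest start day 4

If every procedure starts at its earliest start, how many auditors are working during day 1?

12

At early start, day 1 has: Job 1, Job 2, Job 3, Job 4, Job 5.
Demand: 1 + 1 + 3 + 4 + 3 = 12.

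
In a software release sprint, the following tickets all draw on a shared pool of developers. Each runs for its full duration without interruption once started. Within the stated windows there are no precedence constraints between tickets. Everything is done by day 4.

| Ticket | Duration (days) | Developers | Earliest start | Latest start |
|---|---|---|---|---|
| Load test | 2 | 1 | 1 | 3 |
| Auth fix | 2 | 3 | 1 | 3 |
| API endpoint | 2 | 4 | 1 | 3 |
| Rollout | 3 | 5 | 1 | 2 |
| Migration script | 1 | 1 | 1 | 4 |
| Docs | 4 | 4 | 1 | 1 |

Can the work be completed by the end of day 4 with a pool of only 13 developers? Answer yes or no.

Schedule Load test@1, Auth fix@1, API endpoint@3, Rollout@1, Migration script@4, Docs@1: d1:13  d2:13  d3:13  d4:9 — peak 13 ≤ 13.

yes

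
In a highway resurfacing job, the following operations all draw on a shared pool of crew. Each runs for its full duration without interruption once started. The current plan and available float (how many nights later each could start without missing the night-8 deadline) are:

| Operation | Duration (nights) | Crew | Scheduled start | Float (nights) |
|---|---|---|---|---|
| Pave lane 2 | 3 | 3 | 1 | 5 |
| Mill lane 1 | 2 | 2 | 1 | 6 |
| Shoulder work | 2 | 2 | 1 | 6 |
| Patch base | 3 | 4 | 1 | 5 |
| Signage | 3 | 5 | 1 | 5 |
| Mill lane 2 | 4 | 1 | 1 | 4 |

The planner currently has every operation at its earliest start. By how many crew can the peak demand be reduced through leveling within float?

Early-start peak: n1:17  n2:17  n3:13  n4:1  n5:0  n6:0  n7:0  n8:0 ⇒ 17.
Leveled (Pave lane 2@1, Mill lane 1@1, Shoulder work@1, Patch base@3, Signage@6, Mill lane 2@4): n1:7  n2:7  n3:7  n4:5  n5:5  n6:6  n7:6  n8:5 ⇒ 7.
Reduction 17 − 7 = 10.

10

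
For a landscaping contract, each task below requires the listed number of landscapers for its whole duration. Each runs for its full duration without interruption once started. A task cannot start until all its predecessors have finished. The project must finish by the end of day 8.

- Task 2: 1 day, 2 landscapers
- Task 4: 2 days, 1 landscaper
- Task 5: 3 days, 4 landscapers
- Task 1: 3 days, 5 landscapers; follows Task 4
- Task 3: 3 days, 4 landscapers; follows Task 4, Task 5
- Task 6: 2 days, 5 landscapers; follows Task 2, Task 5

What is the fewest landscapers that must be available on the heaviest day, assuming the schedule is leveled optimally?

Early-start (Task 2@1, Task 4@1, Task 5@1, Task 1@3, Task 3@4, Task 6@4) gives peak 14: d1:7  d2:5  d3:9  d4:14  d5:14  d6:4  d7:0  d8:0.
Shift Task 6→6.
Schedule Task 2@1, Task 4@1, Task 5@1, Task 1@3, Task 3@4, Task 6@6: d1:7  d2:5  d3:9  d4:9  d5:9  d6:9  d7:5  d8:0 — peak 9.

9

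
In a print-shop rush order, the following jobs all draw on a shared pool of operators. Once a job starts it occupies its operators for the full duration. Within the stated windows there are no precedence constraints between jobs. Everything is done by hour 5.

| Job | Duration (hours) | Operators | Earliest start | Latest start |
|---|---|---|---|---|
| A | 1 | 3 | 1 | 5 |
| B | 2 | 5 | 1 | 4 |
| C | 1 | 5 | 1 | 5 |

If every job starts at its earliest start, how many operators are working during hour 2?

5

At early start, hour 2 has: B.
Demand: 5 = 5.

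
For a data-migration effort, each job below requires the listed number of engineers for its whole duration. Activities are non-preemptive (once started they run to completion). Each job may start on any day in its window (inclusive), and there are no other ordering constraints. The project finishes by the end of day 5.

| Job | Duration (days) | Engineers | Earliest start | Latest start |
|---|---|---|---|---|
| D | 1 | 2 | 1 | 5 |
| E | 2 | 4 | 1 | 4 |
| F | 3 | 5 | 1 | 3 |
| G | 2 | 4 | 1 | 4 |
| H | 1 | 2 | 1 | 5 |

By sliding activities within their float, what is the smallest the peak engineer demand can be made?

8

Early-start (D@1, E@1, F@1, G@1, H@1) gives peak 17: d1:17  d2:13  d3:5  d4:0  d5:0.
Shift E→4, G→4, H→2.
Schedule D@1, E@4, F@1, G@4, H@2: d1:7  d2:7  d3:5  d4:8  d5:8 — peak 8.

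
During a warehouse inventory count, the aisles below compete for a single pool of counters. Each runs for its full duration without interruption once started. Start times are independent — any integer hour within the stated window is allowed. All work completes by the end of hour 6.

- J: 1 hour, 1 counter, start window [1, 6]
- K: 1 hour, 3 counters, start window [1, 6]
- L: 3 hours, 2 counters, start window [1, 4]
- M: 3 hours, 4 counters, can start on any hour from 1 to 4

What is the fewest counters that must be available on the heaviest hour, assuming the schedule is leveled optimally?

5

Early-start (J@1, K@1, L@1, M@1) gives peak 10: h1:10  h2:6  h3:6  h4:0  h5:0  h6:0.
Shift K→2, M→4.
Schedule J@1, K@2, L@1, M@4: h1:3  h2:5  h3:2  h4:4  h5:4  h6:4 — peak 5.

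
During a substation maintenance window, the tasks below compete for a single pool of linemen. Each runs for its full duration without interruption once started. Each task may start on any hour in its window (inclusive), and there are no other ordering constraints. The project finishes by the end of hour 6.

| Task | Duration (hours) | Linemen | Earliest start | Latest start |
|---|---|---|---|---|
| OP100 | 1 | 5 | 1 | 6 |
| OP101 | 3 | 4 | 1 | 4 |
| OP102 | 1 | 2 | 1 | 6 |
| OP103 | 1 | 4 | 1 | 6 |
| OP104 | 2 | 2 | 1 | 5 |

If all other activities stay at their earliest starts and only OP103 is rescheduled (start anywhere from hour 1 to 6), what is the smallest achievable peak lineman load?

13

OP103@1: h1:17  h2:6  h3:4  h4:0  h5:0  h6:0 → peak 17
OP103@2: h1:13  h2:10  h3:4  h4:0  h5:0  h6:0 → peak 13
OP103@3: h1:13  h2:6  h3:8  h4:0  h5:0  h6:0 → peak 13
OP103@4: h1:13  h2:6  h3:4  h4:4  h5:0  h6:0 → peak 13
OP103@5: h1:13  h2:6  h3:4  h4:0  h5:4  h6:0 → peak 13
OP103@6: h1:13  h2:6  h3:4  h4:0  h5:0  h6:4 → peak 13
Best is OP103@2, peak 13.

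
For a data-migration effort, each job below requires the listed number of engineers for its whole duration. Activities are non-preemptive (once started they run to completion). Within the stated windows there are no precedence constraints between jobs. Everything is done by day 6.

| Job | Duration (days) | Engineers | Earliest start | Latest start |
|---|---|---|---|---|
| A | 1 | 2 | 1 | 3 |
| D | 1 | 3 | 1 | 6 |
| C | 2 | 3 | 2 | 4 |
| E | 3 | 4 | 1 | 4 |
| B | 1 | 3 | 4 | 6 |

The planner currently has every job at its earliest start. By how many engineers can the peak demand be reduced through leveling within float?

3

Early-start peak: d1:9  d2:7  d3:7  d4:3  d5:0  d6:0 ⇒ 9.
Leveled (A@1, D@4, C@4, E@1, B@5): d1:6  d2:4  d3:4  d4:6  d5:6  d6:0 ⇒ 6.
Reduction 9 − 6 = 3.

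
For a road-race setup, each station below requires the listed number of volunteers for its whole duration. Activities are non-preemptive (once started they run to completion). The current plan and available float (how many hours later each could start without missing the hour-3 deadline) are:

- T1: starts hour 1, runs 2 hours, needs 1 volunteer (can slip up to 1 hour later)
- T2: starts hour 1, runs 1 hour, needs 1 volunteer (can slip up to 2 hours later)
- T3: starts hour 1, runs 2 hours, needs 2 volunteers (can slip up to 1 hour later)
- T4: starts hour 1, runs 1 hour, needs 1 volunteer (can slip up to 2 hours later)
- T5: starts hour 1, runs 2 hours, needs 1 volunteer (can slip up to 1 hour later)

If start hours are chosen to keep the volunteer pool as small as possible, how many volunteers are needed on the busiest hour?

4

Early-start (T1@1, T2@1, T3@1, T4@1, T5@1) gives peak 6: h1:6  h2:4  h3:0.
Shift T4→3, T5→2.
Schedule T1@1, T2@1, T3@1, T4@3, T5@2: h1:4  h2:4  h3:2 — peak 4.
Total volunteer-hours = 10 over 3 hours ⇒ peak ≥ ⌈10/3⌉ = 4, so 4 is optimal.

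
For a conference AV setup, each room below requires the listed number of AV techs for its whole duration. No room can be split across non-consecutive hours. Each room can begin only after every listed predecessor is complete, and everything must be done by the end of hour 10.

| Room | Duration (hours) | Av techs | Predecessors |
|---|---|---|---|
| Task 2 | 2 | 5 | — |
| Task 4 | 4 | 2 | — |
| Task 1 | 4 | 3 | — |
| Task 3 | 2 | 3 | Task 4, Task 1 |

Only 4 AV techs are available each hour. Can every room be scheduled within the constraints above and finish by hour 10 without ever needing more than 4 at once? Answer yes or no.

no

The minimum achievable peak is 5; 4 < 5, so no feasible schedule stays within the cap.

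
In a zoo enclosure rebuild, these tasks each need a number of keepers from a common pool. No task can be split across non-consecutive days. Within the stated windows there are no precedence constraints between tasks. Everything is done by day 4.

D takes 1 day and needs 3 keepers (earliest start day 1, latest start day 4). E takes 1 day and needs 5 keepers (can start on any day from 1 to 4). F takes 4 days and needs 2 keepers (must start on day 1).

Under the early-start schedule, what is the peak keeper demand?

Early-start schedule: D@1, E@1, F@1.
Load per day: day 1: 10, day 2: 2, day 3: 2, day 4: 2.
Peak is 10.

10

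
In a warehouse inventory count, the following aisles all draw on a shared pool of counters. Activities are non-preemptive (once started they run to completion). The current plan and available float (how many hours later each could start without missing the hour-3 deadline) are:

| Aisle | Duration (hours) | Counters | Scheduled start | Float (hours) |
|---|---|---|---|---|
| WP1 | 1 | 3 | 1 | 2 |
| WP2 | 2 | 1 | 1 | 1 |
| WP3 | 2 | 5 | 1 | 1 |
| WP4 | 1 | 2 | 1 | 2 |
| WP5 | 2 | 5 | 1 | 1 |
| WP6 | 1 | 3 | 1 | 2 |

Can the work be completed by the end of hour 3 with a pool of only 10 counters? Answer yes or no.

The minimum achievable peak is 11; 10 < 11, so no feasible schedule stays within the cap.

no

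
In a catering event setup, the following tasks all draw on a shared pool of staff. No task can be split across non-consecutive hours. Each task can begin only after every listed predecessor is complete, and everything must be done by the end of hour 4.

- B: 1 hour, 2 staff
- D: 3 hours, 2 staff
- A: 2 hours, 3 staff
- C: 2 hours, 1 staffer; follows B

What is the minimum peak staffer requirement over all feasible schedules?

5

Early-start (B@1, D@1, A@1, C@2) gives peak 7: h1:7  h2:6  h3:3  h4:0.
Shift D→2, C→3.
Schedule B@1, D@2, A@1, C@3: h1:5  h2:5  h3:3  h4:3 — peak 5.
No arrangement of the 18 feasible schedules does better.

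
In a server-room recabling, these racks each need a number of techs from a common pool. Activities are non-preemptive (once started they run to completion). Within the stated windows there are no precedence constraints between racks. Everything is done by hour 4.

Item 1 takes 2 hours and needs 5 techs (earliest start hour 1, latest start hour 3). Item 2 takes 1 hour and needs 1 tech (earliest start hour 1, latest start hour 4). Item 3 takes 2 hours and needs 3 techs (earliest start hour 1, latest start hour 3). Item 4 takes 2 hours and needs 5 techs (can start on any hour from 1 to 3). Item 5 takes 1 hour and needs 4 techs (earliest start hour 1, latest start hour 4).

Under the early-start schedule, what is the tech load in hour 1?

18

At early start, hour 1 has: Item 1, Item 2, Item 3, Item 4, Item 5.
Demand: 5 + 1 + 3 + 5 + 4 = 18.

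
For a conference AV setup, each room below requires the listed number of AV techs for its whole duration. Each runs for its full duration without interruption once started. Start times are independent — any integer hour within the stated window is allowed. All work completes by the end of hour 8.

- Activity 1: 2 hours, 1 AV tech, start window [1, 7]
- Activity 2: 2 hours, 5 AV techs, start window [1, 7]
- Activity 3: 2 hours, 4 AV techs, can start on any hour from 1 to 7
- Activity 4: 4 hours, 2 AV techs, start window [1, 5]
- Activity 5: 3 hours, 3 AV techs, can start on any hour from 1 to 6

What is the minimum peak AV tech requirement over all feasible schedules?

Early-start (Activity 1@1, Activity 2@1, Activity 3@1, Activity 4@1, Activity 5@1) gives peak 15: h1:15  h2:15  h3:5  h4:2  h5:0  h6:0  h7:0  h8:0.
Shift Activity 2→3, Activity 4→5, Activity 5→5.
Schedule Activity 1@1, Activity 2@3, Activity 3@1, Activity 4@5, Activity 5@5: h1:5  h2:5  h3:5  h4:5  h5:5  h6:5  h7:5  h8:2 — peak 5.
Total AV tech-hours = 37 over 8 hours ⇒ peak ≥ ⌈37/8⌉ = 5, so 5 is optimal.

5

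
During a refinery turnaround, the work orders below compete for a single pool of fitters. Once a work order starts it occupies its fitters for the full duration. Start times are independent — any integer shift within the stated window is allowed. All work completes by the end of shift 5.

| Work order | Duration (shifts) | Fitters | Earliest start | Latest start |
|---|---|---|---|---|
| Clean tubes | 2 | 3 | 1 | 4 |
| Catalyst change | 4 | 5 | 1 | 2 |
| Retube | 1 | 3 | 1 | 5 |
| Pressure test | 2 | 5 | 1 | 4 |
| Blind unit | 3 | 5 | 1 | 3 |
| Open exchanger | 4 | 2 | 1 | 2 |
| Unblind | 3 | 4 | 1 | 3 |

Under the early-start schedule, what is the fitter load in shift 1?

27

At early start, shift 1 has: Clean tubes, Catalyst change, Retube, Pressure test, Blind unit, Open exchanger, Unblind.
Demand: 3 + 5 + 3 + 5 + 5 + 2 + 4 = 27.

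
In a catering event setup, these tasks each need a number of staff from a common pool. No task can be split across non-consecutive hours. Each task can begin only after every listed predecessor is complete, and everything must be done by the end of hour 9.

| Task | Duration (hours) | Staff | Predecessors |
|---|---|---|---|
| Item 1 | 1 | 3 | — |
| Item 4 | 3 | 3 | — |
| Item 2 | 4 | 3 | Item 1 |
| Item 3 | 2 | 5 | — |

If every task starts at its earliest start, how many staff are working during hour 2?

At early start, hour 2 has: Item 4, Item 2, Item 3.
Demand: 3 + 3 + 5 = 11.

11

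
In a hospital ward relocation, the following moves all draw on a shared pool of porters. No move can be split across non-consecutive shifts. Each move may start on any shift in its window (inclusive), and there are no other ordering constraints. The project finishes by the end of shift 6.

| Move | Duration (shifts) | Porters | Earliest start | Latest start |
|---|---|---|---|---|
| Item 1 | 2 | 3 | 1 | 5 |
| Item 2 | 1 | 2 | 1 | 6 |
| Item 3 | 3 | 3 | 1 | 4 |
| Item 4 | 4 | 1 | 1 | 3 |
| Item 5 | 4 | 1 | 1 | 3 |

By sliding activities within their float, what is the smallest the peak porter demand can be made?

Early-start (Item 1@1, Item 2@1, Item 3@1, Item 4@1, Item 5@1) gives peak 10: s1:10  s2:8  s3:5  s4:2  s5:0  s6:0.
Shift Item 3→3, Item 4→2, Item 5→2.
Schedule Item 1@1, Item 2@1, Item 3@3, Item 4@2, Item 5@2: s1:5  s2:5  s3:5  s4:5  s5:5  s6:0 — peak 5.
Total porter-shifts = 25 over 6 shifts ⇒ peak ≥ ⌈25/6⌉ = 5, so 5 is optimal.

5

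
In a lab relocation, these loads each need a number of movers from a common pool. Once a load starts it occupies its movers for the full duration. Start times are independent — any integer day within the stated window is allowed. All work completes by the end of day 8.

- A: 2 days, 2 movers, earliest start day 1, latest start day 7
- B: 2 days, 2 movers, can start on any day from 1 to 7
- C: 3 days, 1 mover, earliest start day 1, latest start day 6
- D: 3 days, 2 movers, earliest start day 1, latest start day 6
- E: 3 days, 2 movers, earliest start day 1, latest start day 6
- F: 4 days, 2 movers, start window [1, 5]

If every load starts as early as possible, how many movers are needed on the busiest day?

11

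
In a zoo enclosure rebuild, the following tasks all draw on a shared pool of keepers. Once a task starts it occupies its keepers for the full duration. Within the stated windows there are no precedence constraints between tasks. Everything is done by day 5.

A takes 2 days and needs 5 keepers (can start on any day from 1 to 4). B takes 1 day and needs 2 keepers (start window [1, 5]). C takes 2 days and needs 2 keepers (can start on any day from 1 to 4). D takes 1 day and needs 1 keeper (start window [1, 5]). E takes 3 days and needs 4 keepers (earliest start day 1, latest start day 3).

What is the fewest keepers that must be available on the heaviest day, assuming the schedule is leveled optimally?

Early-start (A@1, B@1, C@1, D@1, E@1) gives peak 14: d1:14  d2:11  d3:4  d4:0  d5:0.
Shift B→3, C→4, E→3.
Schedule A@1, B@3, C@4, D@1, E@3: d1:6  d2:5  d3:6  d4:6  d5:6 — peak 6.
Total keeper-days = 29 over 5 days ⇒ peak ≥ ⌈29/5⌉ = 6, so 6 is optimal.

6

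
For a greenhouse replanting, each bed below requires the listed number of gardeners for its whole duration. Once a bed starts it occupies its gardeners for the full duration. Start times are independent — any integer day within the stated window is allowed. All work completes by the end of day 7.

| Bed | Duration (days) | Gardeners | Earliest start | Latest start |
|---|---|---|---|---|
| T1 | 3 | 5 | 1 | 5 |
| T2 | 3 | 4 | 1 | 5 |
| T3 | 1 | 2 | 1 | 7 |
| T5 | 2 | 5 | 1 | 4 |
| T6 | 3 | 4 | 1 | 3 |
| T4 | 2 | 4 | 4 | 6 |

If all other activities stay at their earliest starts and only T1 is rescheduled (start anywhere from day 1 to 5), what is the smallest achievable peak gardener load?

15

T1@1: d1:20  d2:18  d3:13  d4:4  d5:4  d6:0  d7:0 → peak 20
T1@2: d1:15  d2:18  d3:13  d4:9  d5:4  d6:0  d7:0 → peak 18
T1@3: d1:15  d2:13  d3:13  d4:9  d5:9  d6:0  d7:0 → peak 15
T1@4: d1:15  d2:13  d3:8  d4:9  d5:9  d6:5  d7:0 → peak 15
T1@5: d1:15  d2:13  d3:8  d4:4  d5:9  d6:5  d7:5 → peak 15
Best is T1@3, peak 15.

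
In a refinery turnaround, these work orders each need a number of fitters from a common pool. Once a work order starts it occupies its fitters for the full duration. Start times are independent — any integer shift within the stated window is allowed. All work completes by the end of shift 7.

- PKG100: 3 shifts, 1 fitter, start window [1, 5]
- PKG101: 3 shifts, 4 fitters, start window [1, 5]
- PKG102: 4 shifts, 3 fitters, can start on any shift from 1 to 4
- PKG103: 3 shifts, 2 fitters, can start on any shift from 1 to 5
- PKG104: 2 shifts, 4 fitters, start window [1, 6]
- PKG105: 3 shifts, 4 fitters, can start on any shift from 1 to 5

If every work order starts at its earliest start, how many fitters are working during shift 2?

18

At early start, shift 2 has: PKG100, PKG101, PKG102, PKG103, PKG104, PKG105.
Demand: 1 + 4 + 3 + 2 + 4 + 4 = 18.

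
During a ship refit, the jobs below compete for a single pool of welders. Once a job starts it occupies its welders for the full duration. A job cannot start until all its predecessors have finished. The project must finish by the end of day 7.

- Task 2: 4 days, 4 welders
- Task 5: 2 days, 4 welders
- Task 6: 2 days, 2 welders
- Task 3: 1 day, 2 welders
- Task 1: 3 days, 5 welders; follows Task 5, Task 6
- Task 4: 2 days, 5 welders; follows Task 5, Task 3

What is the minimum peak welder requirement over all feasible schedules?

9

Early-start (Task 2@1, Task 5@1, Task 6@1, Task 3@1, Task 1@3, Task 4@3) gives peak 14: d1:12  d2:10  d3:14  d4:14  d5:5  d6:0  d7:0.
Shift Task 2→3, Task 4→6.
Schedule Task 2@3, Task 5@1, Task 6@1, Task 3@1, Task 1@3, Task 4@6: d1:8  d2:6  d3:9  d4:9  d5:9  d6:9  d7:5 — peak 9.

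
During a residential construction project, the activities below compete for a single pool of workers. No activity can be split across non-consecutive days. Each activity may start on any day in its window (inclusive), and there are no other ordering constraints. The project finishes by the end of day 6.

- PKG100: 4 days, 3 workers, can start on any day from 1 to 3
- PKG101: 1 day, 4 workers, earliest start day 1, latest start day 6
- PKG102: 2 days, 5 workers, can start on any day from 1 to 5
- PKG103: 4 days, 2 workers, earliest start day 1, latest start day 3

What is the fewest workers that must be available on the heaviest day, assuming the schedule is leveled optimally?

Early-start (PKG100@1, PKG101@1, PKG102@1, PKG103@1) gives peak 14: d1:14  d2:10  d3:5  d4:5  d5:0  d6:0.
Shift PKG102→5, PKG103→2.
Schedule PKG100@1, PKG101@1, PKG102@5, PKG103@2: d1:7  d2:5  d3:5  d4:5  d5:7  d6:5 — peak 7.

7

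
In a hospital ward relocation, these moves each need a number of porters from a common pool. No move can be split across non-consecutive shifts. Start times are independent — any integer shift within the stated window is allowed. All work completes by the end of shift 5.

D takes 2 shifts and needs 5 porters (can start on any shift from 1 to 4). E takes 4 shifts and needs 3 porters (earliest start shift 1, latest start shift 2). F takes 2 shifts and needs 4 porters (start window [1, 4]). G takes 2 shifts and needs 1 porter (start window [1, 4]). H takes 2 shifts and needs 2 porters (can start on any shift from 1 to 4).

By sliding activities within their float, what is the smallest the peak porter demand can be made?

9

Early-start (D@1, E@1, F@1, G@1, H@1) gives peak 15: s1:15  s2:15  s3:3  s4:3  s5:0.
Shift F→3, H→3.
Schedule D@1, E@1, F@3, G@1, H@3: s1:9  s2:9  s3:9  s4:9  s5:0 — peak 9.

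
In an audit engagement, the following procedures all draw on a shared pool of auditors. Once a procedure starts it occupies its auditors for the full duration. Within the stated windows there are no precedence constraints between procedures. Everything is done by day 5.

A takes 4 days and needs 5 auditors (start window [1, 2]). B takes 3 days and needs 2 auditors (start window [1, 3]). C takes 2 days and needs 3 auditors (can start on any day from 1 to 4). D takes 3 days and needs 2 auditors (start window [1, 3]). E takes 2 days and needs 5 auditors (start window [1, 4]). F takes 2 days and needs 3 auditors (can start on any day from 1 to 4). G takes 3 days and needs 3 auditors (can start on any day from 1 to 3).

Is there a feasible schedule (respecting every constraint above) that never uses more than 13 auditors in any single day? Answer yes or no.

no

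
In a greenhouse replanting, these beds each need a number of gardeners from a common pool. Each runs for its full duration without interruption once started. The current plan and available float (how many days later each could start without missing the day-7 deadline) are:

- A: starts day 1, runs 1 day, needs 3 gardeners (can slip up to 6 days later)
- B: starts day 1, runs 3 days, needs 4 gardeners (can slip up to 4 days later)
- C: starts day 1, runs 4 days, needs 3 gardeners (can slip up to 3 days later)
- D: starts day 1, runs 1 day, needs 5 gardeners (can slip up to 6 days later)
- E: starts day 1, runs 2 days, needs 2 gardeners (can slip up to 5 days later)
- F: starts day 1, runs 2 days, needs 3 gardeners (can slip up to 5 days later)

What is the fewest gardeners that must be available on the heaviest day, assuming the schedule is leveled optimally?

7

Early-start (A@1, B@1, C@1, D@1, E@1, F@1) gives peak 20: d1:20  d2:12  d3:7  d4:3  d5:0  d6:0  d7:0.
Shift C→2, D→6, E→6, F→4.
Schedule A@1, B@1, C@2, D@6, E@6, F@4: d1:7  d2:7  d3:7  d4:6  d5:6  d6:7  d7:2 — peak 7.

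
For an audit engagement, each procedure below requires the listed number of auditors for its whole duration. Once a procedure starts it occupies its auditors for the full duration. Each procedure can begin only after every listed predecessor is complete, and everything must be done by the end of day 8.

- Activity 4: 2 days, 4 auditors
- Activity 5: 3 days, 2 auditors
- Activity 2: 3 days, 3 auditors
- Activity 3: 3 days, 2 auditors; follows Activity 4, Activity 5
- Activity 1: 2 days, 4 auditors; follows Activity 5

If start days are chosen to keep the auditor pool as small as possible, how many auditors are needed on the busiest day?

6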